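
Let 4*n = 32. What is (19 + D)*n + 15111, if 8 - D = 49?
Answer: 14935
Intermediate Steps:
D = -41 (D = 8 - 1*49 = 8 - 49 = -41)
n = 8 (n = (¼)*32 = 8)
(19 + D)*n + 15111 = (19 - 41)*8 + 15111 = -22*8 + 15111 = -176 + 15111 = 14935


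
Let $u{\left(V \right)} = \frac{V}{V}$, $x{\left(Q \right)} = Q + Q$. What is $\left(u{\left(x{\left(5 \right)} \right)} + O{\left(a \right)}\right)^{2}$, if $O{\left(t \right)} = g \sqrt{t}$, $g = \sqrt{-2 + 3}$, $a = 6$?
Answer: $\left(1 + \sqrt{6}\right)^{2} \approx 11.899$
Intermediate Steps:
$x{\left(Q \right)} = 2 Q$
$g = 1$ ($g = \sqrt{1} = 1$)
$u{\left(V \right)} = 1$
$O{\left(t \right)} = \sqrt{t}$ ($O{\left(t \right)} = 1 \sqrt{t} = \sqrt{t}$)
$\left(u{\left(x{\left(5 \right)} \right)} + O{\left(a \right)}\right)^{2} = \left(1 + \sqrt{6}\right)^{2}$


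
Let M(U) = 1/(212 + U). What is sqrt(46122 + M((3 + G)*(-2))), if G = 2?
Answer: sqrt(1881962290)/202 ≈ 214.76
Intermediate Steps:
sqrt(46122 + M((3 + G)*(-2))) = sqrt(46122 + 1/(212 + (3 + 2)*(-2))) = sqrt(46122 + 1/(212 + 5*(-2))) = sqrt(46122 + 1/(212 - 10)) = sqrt(46122 + 1/202) = sqrt(9316645/202) = sqrt(1881962290)/202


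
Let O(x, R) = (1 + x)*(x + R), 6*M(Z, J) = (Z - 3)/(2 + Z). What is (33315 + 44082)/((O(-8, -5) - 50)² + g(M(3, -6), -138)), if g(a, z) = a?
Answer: 77397/1681 ≈ 46.042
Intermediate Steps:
M(Z, J) = (-3 + Z)/(6*(2 + Z)) (M(Z, J) = ((Z - 3)/(2 + Z))/6 = ((-3 + Z)/(2 + Z))/6 = (-3 + Z)/(6*(2 + Z)))
O(x, R) = (1 + x)*(R + x)
(33315 + 44082)/((O(-8, -5) - 50)² + g(M(3, -6), -138)) = (33315 + 44082)/(((-5 - 8 + (-8)² - 5*(-8)) - 50)² + (-3 + 3)/(6*(2 + 3))) = 77397/(((-5 - 8 + 64 + 40) - 50)² + (⅙)*0/5) = 77397/((91 - 50)² + (⅙)*(⅕)*0) = 77397/(41² + 0) = 77397/(1681 + 0) = 77397/1681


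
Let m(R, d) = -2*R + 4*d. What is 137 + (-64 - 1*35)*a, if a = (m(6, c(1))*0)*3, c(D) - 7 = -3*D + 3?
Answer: 137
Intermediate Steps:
c(D) = 10 - 3*D (c(D) = 7 + (-3*D + 3) = 7 + (3 - 3*D) = 10 - 3*D)
a = 0 (a = ((-2*6 + 4*(10 - 3*1))*0)*3 = ((-12 + 4*(10 - 3))*0)*3 = ((-12 + 4*7)*0)*3 = ((-12 + 28)*0)*3 = (16*0)*3 = 0*3 = 0)
137 + (-64 - 1*35)*a = 137 + (-64 - 1*35)*0 = 137 + (-64 - 35)*0 = 137 - 99*0 = 137 + 0 = 137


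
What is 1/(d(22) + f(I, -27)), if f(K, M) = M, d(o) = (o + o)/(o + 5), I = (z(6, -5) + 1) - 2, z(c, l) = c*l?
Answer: -27/685 ≈ -0.039416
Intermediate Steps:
I = -31 (I = (6*(-5) + 1) - 2 = (-30 + 1) - 2 = -29 - 2 = -31)
d(o) = 2*o/(5 + o) (d(o) = (2*o)/(5 + o) = 2*o/(5 + o))
1/(d(22) + f(I, -27)) = 1/(2*22/(5 + 22) - 27) = 1/(2*22/27 - 27) = 1/(2*22*(1/27) - 27) = 1/(44/27 - 27) = 1/(-685/27) = -27/685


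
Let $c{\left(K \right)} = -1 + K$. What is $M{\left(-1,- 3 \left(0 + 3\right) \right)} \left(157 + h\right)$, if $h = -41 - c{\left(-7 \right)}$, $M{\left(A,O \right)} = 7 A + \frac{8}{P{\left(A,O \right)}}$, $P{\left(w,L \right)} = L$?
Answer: $- \frac{8804}{9} \approx -978.22$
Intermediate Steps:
$M{\left(A,O \right)} = 7 A + \frac{8}{O}$
$h = -33$ ($h = -41 - \left(-1 - 7\right) = -41 - -8 = -41 + 8 = -33$)
$M{\left(-1,- 3 \left(0 + 3\right) \right)} \left(157 + h\right) = \left(7 \left(-1\right) + \frac{8}{\left(-3\right) \left(0 + 3\right)}\right) \left(157 - 33\right) = \left(-7 + \frac{8}{\left(-3\right) 3}\right) 124 = \left(-7 + \frac{8}{-9}\right) 124 = \left(-7 + 8 \left(- \frac{1}{9}\right)\right) 124 = \left(-7 - \frac{8}{9}\right) 124 = \left(- \frac{71}{9}\right) 124 = - \frac{8804}{9}$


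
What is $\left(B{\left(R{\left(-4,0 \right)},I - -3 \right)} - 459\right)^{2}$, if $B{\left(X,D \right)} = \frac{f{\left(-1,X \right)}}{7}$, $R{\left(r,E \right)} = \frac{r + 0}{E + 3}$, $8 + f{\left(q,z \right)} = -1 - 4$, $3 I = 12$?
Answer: $\frac{10407076}{49} \approx 2.1239 \cdot 10^{5}$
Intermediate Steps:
$I = 4$ ($I = \frac{1}{3} \cdot 12 = 4$)
$f{\left(q,z \right)} = -13$ ($f{\left(q,z \right)} = -8 - 5 = -13$)
$R{\left(r,E \right)} = \frac{r}{3 + E}$
$B{\left(X,D \right)} = - \frac{13}{7}$
$\left(B{\left(R{\left(-4,0 \right)},I - -3 \right)} - 459\right)^{2} = \left(- \frac{13}{7} - 459\right)^{2} = \left(- \frac{3226}{7}\right)^{2} = \frac{10407076}{49}$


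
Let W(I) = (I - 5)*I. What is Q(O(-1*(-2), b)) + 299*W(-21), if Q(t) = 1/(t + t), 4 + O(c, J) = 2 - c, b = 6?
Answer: 1306031/8 ≈ 1.6325e+5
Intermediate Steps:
O(c, J) = -2 - c (O(c, J) = -4 + (2 - c) = -2 - c)
Q(t) = 1/(2*t)
W(I) = I*(-5 + I) (W(I) = (-5 + I)*I = I*(-5 + I))
Q(O(-1*(-2), b)) + 299*W(-21) = 1/(2*(-2 - (-1)*(-2))) + 299*(-21*(-5 - 21)) = 1/(2*(-2 - 1*2)) + 299*(-21*(-26)) = 1/(2*(-2 - 2)) + 299*546 = (½)/(-4) + 163254 = (½)*(-¼) + 163254 = -⅛ + 163254 = 1306031/8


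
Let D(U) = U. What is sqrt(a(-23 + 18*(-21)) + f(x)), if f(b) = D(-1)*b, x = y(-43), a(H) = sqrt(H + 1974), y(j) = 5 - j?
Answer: sqrt(-48 + 11*sqrt(13)) ≈ 2.8877*I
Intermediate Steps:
a(H) = sqrt(1974 + H)
x = 48 (x = 5 - 1*(-43) = 5 + 43 = 48)
f(b) = -b
sqrt(a(-23 + 18*(-21)) + f(x)) = sqrt(sqrt(1974 + (-23 + 18*(-21))) - 1*48) = sqrt(sqrt(1974 + (-23 - 378)) - 48) = sqrt(sqrt(1974 - 401) - 48) = sqrt(sqrt(1573) - 48) = sqrt(11*sqrt(13) - 48) = sqrt(-48 + 11*sqrt(13))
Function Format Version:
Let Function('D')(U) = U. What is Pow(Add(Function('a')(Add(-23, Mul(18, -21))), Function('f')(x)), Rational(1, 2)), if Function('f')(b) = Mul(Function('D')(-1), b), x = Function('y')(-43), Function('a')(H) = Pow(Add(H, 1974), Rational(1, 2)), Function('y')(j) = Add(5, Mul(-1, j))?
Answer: Pow(Add(-48, Mul(11, Pow(13, Rational(1, 2)))), Rational(1, 2)) ≈ Mul(2.8877, I)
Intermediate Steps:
Function('a')(H) = Pow(Add(1974, H), Rational(1, 2))
x = 48 (x = Add(5, Mul(-1, -43)) = Add(5, 43) = 48)
Function('f')(b) = Mul(-1, b)
Pow(Add(Function('a')(Add(-23, Mul(18, -21))), Function('f')(x)), Rational(1, 2)) = Pow(Add(Pow(Add(1974, Add(-23, Mul(18, -21))), Rational(1, 2)), Mul(-1, 48)), Rational(1, 2)) = Pow(Add(Pow(Add(1974, Add(-23, -378)), Rational(1, 2)), -48), Rational(1, 2)) = Pow(Add(Pow(Add(1974, -401), Rational(1, 2)), -48), Rational(1, 2)) = Pow(Add(Pow(1573, Rational(1, 2)), -48), Rational(1, 2)) = Pow(Add(Mul(11, Pow(13, Rational(1, 2))), -48), Rational(1, 2)) = Pow(Add(-48, Mul(11, Pow(13, Rational(1, 2)))), Rational(1, 2))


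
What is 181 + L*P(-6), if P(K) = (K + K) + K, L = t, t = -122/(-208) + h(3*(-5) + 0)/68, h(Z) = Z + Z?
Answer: 157691/884 ≈ 178.38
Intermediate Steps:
h(Z) = 2*Z
t = 257/1768 (t = -122/(-208) + (2*(3*(-5) + 0))/68 = -122*(-1/208) + (2*(-15 + 0))*(1/68) = 61/104 + (2*(-15))*(1/68) = 61/104 - 30*1/68 = 61/104 - 15/34 = 257/1768 ≈ 0.14536)
L = 257/1768 ≈ 0.14536
P(K) = 3*K (P(K) = 2*K + K = 3*K)
181 + L*P(-6) = 181 + 257*(3*(-6))/1768 = 181 + (257/1768)*(-18) = 181 - 2313/884 = 157691/884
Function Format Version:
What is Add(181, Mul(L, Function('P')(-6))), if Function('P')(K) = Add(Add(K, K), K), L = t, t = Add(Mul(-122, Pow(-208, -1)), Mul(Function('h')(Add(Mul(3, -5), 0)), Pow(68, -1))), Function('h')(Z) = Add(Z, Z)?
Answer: Rational(157691, 884) ≈ 178.38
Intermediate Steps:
Function('h')(Z) = Mul(2, Z)
t = Rational(257, 1768) (t = Add(Mul(-122, Pow(-208, -1)), Mul(Mul(2, Add(Mul(3, -5), 0)), Pow(68, -1))) = Add(Mul(-122, Rational(-1, 208)), Mul(Mul(2, Add(-15, 0)), Rational(1, 68))) = Add(Rational(61, 104), Mul(Mul(2, -15), Rational(1, 68))) = Add(Rational(61, 104), Mul(-30, Rational(1, 68))) = Add(Rational(61, 104), Rational(-15, 34)) = Rational(257, 1768) ≈ 0.14536)
L = Rational(257, 1768) ≈ 0.14536
Function('P')(K) = Mul(3, K) (Function('P')(K) = Add(Mul(2, K), K) = Mul(3, K))
Add(181, Mul(L, Function('P')(-6))) = Add(181, Mul(Rational(257, 1768), Mul(3, -6))) = Add(181, Mul(Rational(257, 1768), -18)) = Add(181, Rational(-2313, 884)) = Rational(157691, 884)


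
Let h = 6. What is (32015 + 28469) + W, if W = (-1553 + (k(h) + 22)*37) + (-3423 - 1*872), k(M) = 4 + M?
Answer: 55820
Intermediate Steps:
W = -4664 (W = (-1553 + ((4 + 6) + 22)*37) + (-3423 - 1*872) = (-1553 + (10 + 22)*37) + (-3423 - 872) = (-1553 + 32*37) - 4295 = (-1553 + 1184) - 4295 = -369 - 4295 = -4664)
(32015 + 28469) + W = (32015 + 28469) - 4664 = 60484 - 4664 = 55820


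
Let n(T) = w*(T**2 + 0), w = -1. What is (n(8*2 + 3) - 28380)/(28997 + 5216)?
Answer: -28741/34213 ≈ -0.84006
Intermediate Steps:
n(T) = -T**2 (n(T) = -(T**2 + 0) = -T**2)
(n(8*2 + 3) - 28380)/(28997 + 5216) = (-(8*2 + 3)**2 - 28380)/(28997 + 5216) = (-(16 + 3)**2 - 28380)/34213 = (-1*19**2 - 28380)*(1/34213) = (-1*361 - 28380)*(1/34213) = (-361 - 28380)*(1/34213) = -28741*1/34213 = -28741/34213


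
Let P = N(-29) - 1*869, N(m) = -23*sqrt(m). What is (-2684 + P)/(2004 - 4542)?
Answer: 3553/2538 + 23*I*sqrt(29)/2538 ≈ 1.3999 + 0.048802*I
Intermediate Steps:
P = -869 - 23*I*sqrt(29) (P = -23*I*sqrt(29) - 1*869 = -23*I*sqrt(29) - 869 = -869 - 23*I*sqrt(29) ≈ -869.0 - 123.86*I)
(-2684 + P)/(2004 - 4542) = (-2684 + (-869 - 23*I*sqrt(29)))/(2004 - 4542) = (-3553 - 23*I*sqrt(29))/(-2538) = (-3553 - 23*I*sqrt(29))*(-1/2538) = 3553/2538 + 23*I*sqrt(29)/2538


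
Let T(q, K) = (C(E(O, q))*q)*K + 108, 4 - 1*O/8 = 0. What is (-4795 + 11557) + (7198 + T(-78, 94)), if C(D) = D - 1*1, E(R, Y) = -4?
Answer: 50728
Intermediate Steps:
O = 32 (O = 32 - 8*0 = 32 + 0 = 32)
C(D) = -1 + D (C(D) = D - 1 = -1 + D)
T(q, K) = 108 - 5*K*q (T(q, K) = ((-1 - 4)*q)*K + 108 = (-5*q)*K + 108 = -5*K*q + 108 = 108 - 5*K*q)
(-4795 + 11557) + (7198 + T(-78, 94)) = (-4795 + 11557) + (7198 + (108 - 5*94*(-78))) = 6762 + (7198 + (108 + 36660)) = 6762 + (7198 + 36768) = 6762 + 43966 = 50728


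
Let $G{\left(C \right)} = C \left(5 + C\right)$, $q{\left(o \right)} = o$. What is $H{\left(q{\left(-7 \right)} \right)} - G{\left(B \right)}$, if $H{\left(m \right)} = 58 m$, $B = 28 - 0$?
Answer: $-1330$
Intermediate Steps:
$B = 28$ ($B = 28 + 0 = 28$)
$H{\left(q{\left(-7 \right)} \right)} - G{\left(B \right)} = 58 \left(-7\right) - 28 \left(5 + 28\right) = -406 - 28 \cdot 33 = -406 - 924 = -1330$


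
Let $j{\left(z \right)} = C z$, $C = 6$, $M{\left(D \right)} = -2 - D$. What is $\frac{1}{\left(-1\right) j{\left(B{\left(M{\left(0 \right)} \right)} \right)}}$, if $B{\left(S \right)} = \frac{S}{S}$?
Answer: $- \frac{1}{6} \approx -0.16667$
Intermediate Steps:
$B{\left(S \right)} = 1$
$j{\left(z \right)} = 6 z$
$\frac{1}{\left(-1\right) j{\left(B{\left(M{\left(0 \right)} \right)} \right)}} = \frac{1}{\left(-1\right) 6 \cdot 1} = \frac{1}{\left(-1\right) 6} = \frac{1}{-6} = - \frac{1}{6}$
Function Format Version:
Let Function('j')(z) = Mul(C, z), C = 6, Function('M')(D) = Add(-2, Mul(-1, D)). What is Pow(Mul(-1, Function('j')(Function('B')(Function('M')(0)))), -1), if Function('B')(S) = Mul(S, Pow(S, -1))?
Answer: Rational(-1, 6) ≈ -0.16667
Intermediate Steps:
Function('B')(S) = 1
Function('j')(z) = Mul(6, z)
Pow(Mul(-1, Function('j')(Function('B')(Function('M')(0)))), -1) = Pow(Mul(-1, Mul(6, 1)), -1) = Pow(Mul(-1, 6), -1) = Pow(-6, -1) = Rational(-1, 6)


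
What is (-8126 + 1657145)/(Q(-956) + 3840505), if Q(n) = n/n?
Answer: 1649019/3840506 ≈ 0.42938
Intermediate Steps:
Q(n) = 1
(-8126 + 1657145)/(Q(-956) + 3840505) = (-8126 + 1657145)/(1 + 3840505) = 1649019/3840506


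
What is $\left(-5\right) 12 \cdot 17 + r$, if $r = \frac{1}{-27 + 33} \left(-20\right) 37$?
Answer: $- \frac{3430}{3} \approx -1143.3$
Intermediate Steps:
$r = - \frac{370}{3}$ ($r = \frac{1}{6} \left(-20\right) 37 = \left(- \frac{10}{3}\right) 37 = - \frac{370}{3} \approx -123.33$)
$\left(-5\right) 12 \cdot 17 + r = \left(-5\right) 12 \cdot 17 - \frac{370}{3} = \left(-60\right) 17 - \frac{370}{3} = -1020 - \frac{370}{3} = - \frac{3430}{3}$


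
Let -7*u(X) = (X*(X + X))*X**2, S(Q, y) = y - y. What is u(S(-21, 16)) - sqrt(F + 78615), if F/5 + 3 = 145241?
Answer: -sqrt(804805) ≈ -897.11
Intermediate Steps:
F = 726190 (F = -15 + 5*145241 = -15 + 726205 = 726190)
S(Q, y) = 0
u(X) = -2*X**4/7 (u(X) = -X*(X + X)*X**2/7 = -X*(2*X)*X**2/7 = -2*X**2*X**2/7 = -2*X**4/7)
u(S(-21, 16)) - sqrt(F + 78615) = -2/7*0**4 - sqrt(726190 + 78615) = -2/7*0 - sqrt(804805) = 0 - sqrt(804805) = -sqrt(804805)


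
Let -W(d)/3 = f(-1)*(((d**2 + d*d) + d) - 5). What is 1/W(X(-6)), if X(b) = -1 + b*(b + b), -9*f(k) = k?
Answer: -3/10148 ≈ -0.00029562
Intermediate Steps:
f(k) = -k/9
X(b) = -1 + 2*b**2 (X(b) = -1 + b*(2*b) = -1 + 2*b**2)
W(d) = 5/3 - 2*d**2/3 - d/3 (W(d) = -3*(-1/9*(-1))*(((d**2 + d*d) + d) - 5) = -(((d**2 + d**2) + d) - 5)/3 = -((2*d**2 + d) - 5)/3 = -((d + 2*d**2) - 5)/3 = -(-5 + d + 2*d**2)/3 = -3*(-5/9 + d/9 + 2*d**2/9) = 5/3 - 2*d**2/3 - d/3)
1/W(X(-6)) = 1/(5/3 - 2*(-1 + 2*(-6)**2)**2/3 - (-1 + 2*(-6)**2)/3) = 1/(5/3 - 2*(-1 + 2*36)**2/3 - (-1 + 2*36)/3) = 1/(5/3 - 2*(-1 + 72)**2/3 - (-1 + 72)/3) = 1/(5/3 - 2/3*71**2 - 1/3*71) = 1/(5/3 - 2/3*5041 - 71/3) = 1/(5/3 - 10082/3 - 71/3) = 1/(-10148/3) = -3/10148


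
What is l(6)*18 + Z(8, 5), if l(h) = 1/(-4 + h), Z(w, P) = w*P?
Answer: 49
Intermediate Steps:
Z(w, P) = P*w
l(6)*18 + Z(8, 5) = 18/(-4 + 6) + 5*8 = 18/2 + 40 = (½)*18 + 40 = 9 + 40 = 49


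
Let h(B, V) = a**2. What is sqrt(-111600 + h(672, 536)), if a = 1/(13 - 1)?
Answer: I*sqrt(16070399)/12 ≈ 334.07*I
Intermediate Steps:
a = 1/12 ≈ 0.083333
h(B, V) = 1/144 (h(B, V) = (1/12)**2 = 1/144)
sqrt(-111600 + h(672, 536)) = sqrt(-111600 + 1/144) = sqrt(-16070399/144) = I*sqrt(16070399)/12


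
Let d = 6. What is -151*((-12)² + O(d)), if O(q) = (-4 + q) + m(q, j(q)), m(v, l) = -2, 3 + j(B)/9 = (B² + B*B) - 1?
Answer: -21744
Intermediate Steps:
j(B) = -36 + 18*B² (j(B) = -27 + 9*((B² + B*B) - 1) = -27 + 9*((B² + B²) - 1) = -27 + 9*(2*B² - 1) = -27 + 9*(-1 + 2*B²) = -27 + (-9 + 18*B²) = -36 + 18*B²)
O(q) = -6 + q (O(q) = (-4 + q) - 2 = -6 + q)
-151*((-12)² + O(d)) = -151*((-12)² + (-6 + 6)) = -151*(144 + 0) = -151*144 = -21744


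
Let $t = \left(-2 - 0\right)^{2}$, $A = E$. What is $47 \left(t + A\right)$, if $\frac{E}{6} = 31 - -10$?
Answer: $11750$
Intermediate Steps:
$E = 246$ ($E = 6 \left(31 - -10\right) = 6 \left(31 + 10\right) = 6 \cdot 41 = 246$)
$A = 246$
$t = 4$ ($t = \left(-2 + 0\right)^{2} = \left(-2\right)^{2} = 4$)
$47 \left(t + A\right) = 47 \left(4 + 246\right) = 47 \cdot 250 = 11750$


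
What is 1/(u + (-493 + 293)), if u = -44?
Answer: -1/244 ≈ -0.0040984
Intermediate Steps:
1/(u + (-493 + 293)) = 1/(-44 + (-493 + 293)) = 1/(-44 - 200) = 1/(-244) = -1/244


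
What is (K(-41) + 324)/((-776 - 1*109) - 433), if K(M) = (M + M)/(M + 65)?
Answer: -3847/15816 ≈ -0.24323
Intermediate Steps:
K(M) = 2*M/(65 + M) (K(M) = (2*M)/(65 + M) = 2*M/(65 + M))
(K(-41) + 324)/((-776 - 1*109) - 433) = (2*(-41)/(65 - 41) + 324)/((-776 - 1*109) - 433) = (2*(-41)/24 + 324)/((-776 - 109) - 433) = (2*(-41)*(1/24) + 324)/(-885 - 433) = (-41/12 + 324)/(-1318) = (3847/12)*(-1/1318) = -3847/15816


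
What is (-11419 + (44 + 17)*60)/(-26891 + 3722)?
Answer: 7759/23169 ≈ 0.33489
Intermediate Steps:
(-11419 + (44 + 17)*60)/(-26891 + 3722) = (-11419 + 61*60)/(-23169) = (-11419 + 3660)*(-1/23169) = -7759*(-1/23169) = 7759/23169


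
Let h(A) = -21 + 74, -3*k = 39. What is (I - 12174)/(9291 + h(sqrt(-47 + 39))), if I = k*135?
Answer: -13929/9344 ≈ -1.4907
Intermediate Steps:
k = -13 (k = -1/3*39 = -13)
h(A) = 53
I = -1755 (I = -13*135 = -1755)
(I - 12174)/(9291 + h(sqrt(-47 + 39))) = (-1755 - 12174)/(9291 + 53) = -13929/9344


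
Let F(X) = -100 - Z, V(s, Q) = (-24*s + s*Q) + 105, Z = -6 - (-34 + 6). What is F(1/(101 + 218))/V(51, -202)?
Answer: 122/11421 ≈ 0.010682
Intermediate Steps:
Z = 22 (Z = -6 - 1*(-28) = -6 + 28 = 22)
V(s, Q) = 105 - 24*s + Q*s (V(s, Q) = (-24*s + Q*s) + 105 = 105 - 24*s + Q*s)
F(X) = -122 (F(X) = -100 - 1*22 = -100 - 22 = -122)
F(1/(101 + 218))/V(51, -202) = -122/(105 - 24*51 - 202*51) = -122/(105 - 1224 - 10302) = -122/(-11421) = -122*(-1/11421) = 122/11421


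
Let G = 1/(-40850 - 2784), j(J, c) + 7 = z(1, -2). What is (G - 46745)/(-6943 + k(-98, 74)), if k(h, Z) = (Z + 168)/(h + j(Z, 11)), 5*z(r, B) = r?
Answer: 267196944361/39699762207 ≈ 6.7304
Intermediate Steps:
z(r, B) = r/5
j(J, c) = -34/5 (j(J, c) = -7 + (1/5)*1 = -7 + 1/5 = -34/5)
G = -1/43634 (G = 1/(-43634) = -1/43634 ≈ -2.2918e-5)
k(h, Z) = (168 + Z)/(-34/5 + h) (k(h, Z) = (Z + 168)/(h - 34/5) = (168 + Z)/(-34/5 + h))
(G - 46745)/(-6943 + k(-98, 74)) = (-1/43634 - 46745)/(-6943 + 5*(168 + 74)/(-34 + 5*(-98))) = -2039671331/(43634*(-6943 + 5*242/(-34 - 490))) = -2039671331/(43634*(-6943 + 5*242/(-524))) = -2039671331/(43634*(-6943 + 5*(-1/524)*242)) = -2039671331/(43634*(-6943 - 605/262)) = -2039671331/(43634*(-1819671/262)) = -2039671331/43634*(-262/1819671) = 267196944361/39699762207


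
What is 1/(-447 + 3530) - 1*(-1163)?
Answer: 3585530/3083 ≈ 1163.0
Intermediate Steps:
1/(-447 + 3530) - 1*(-1163) = 1/3083 + 1163 = 3585530/3083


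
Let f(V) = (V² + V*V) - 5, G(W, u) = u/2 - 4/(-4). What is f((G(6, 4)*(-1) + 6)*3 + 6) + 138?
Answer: 583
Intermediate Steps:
G(W, u) = 1 + u/2 (G(W, u) = u*(½) - 4*(-¼) = u/2 + 1 = 1 + u/2)
f(V) = -5 + 2*V² (f(V) = (V² + V²) - 5 = 2*V² - 5 = -5 + 2*V²)
f((G(6, 4)*(-1) + 6)*3 + 6) + 138 = (-5 + 2*(((1 + (½)*4)*(-1) + 6)*3 + 6)²) + 138 = (-5 + 2*(((1 + 2)*(-1) + 6)*3 + 6)²) + 138 = (-5 + 2*((3*(-1) + 6)*3 + 6)²) + 138 = (-5 + 2*((-3 + 6)*3 + 6)²) + 138 = (-5 + 2*(3*3 + 6)²) + 138 = (-5 + 2*(9 + 6)²) + 138 = (-5 + 2*15²) + 138 = (-5 + 2*225) + 138 = (-5 + 450) + 138 = 445 + 138 = 583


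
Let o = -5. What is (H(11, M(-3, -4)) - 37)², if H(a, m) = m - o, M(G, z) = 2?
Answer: 900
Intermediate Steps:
H(a, m) = 5 + m (H(a, m) = m - 1*(-5) = m + 5 = 5 + m)
(H(11, M(-3, -4)) - 37)² = ((5 + 2) - 37)² = (7 - 37)² = (-30)² = 900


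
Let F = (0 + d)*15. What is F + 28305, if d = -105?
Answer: 26730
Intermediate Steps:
F = -1575 (F = (0 - 105)*15 = -105*15 = -1575)
F + 28305 = -1575 + 28305 = 26730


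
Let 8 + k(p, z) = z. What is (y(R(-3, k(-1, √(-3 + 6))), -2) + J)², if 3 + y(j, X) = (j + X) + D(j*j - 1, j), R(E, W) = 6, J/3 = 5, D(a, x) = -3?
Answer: 169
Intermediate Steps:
J = 15 (J = 3*5 = 15)
k(p, z) = -8 + z
y(j, X) = -6 + X + j (y(j, X) = -3 + ((j + X) - 3) = -3 + ((X + j) - 3) = -3 + (-3 + X + j) = -6 + X + j)
(y(R(-3, k(-1, √(-3 + 6))), -2) + J)² = ((-6 - 2 + 6) + 15)² = (-2 + 15)² = 13² = 169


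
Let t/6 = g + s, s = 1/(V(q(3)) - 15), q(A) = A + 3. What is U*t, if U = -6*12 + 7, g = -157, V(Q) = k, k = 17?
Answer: 61035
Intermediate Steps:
q(A) = 3 + A
V(Q) = 17
s = ½ (s = 1/(17 - 15) = 1/2 = ½ ≈ 0.50000)
t = -939 (t = 6*(-157 + ½) = 6*(-313/2) = -939)
U = -65 (U = -72 + 7 = -65)
U*t = -65*(-939) = 61035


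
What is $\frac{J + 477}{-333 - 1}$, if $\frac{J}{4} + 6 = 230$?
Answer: $- \frac{1373}{334} \approx -4.1108$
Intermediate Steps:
$J = 896$ ($J = -24 + 4 \cdot 230 = -24 + 920 = 896$)
$\frac{J + 477}{-333 - 1} = \frac{896 + 477}{-333 - 1} = \frac{1373}{-334} = 1373 \left(- \frac{1}{334}\right) = - \frac{1373}{334}$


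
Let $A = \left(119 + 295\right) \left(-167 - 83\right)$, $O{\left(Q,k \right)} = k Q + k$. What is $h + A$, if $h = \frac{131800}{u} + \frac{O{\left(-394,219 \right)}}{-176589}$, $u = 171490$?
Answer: $- \frac{34825312150833}{336480529} \approx -1.035 \cdot 10^{5}$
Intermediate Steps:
$O{\left(Q,k \right)} = k + Q k$ ($O{\left(Q,k \right)} = Q k + k = k + Q k$)
$h = \frac{422600667}{336480529}$ ($h = \frac{131800}{171490} + \frac{219 \left(1 - 394\right)}{-176589} = 131800 \cdot \frac{1}{171490} + 219 \left(-393\right) \left(- \frac{1}{176589}\right) = \frac{13180}{17149} - - \frac{9563}{19621} = \frac{13180}{17149} + \frac{9563}{19621} = \frac{422600667}{336480529} \approx 1.2559$)
$A = -103500$ ($A = 414 \left(-250\right) = -103500$)
$h + A = \frac{422600667}{336480529} - 103500 = - \frac{34825312150833}{336480529}$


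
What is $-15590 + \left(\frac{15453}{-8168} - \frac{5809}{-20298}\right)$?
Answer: $- \frac{1292497837421}{82897032} \approx -15592.0$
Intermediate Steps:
$-15590 + \left(\frac{15453}{-8168} - \frac{5809}{-20298}\right) = -15590 + \left(15453 \left(- \frac{1}{8168}\right) - - \frac{5809}{20298}\right) = -15590 + \left(- \frac{15453}{8168} + \frac{5809}{20298}\right) = -15590 - \frac{133108541}{82897032} = - \frac{1292497837421}{82897032}$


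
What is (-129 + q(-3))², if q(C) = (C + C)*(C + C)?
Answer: 8649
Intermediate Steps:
q(C) = 4*C² (q(C) = (2*C)*(2*C) = 4*C²)
(-129 + q(-3))² = (-129 + 4*(-3)²)² = (-129 + 4*9)² = (-129 + 36)² = (-93)² = 8649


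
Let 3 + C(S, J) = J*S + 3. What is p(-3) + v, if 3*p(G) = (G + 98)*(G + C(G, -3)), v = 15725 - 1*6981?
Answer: 8934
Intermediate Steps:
C(S, J) = J*S (C(S, J) = -3 + (J*S + 3) = -3 + (3 + J*S) = J*S)
v = 8744 (v = 15725 - 6981 = 8744)
p(G) = -2*G*(98 + G)/3 (p(G) = ((G + 98)*(G - 3*G))/3 = ((98 + G)*(-2*G))/3 = (-2*G*(98 + G))/3 = -2*G*(98 + G)/3)
p(-3) + v = (⅔)*(-3)*(-98 - 1*(-3)) + 8744 = (⅔)*(-3)*(-98 + 3) + 8744 = (⅔)*(-3)*(-95) + 8744 = 190 + 8744 = 8934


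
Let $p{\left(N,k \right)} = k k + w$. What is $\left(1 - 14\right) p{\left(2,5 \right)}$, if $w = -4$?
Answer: $-273$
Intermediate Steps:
$p{\left(N,k \right)} = -4 + k^{2}$ ($p{\left(N,k \right)} = k k - 4 = k^{2} - 4 = -4 + k^{2}$)
$\left(1 - 14\right) p{\left(2,5 \right)} = \left(1 - 14\right) \left(-4 + 5^{2}\right) = - 13 \left(-4 + 25\right) = \left(-13\right) 21 = -273$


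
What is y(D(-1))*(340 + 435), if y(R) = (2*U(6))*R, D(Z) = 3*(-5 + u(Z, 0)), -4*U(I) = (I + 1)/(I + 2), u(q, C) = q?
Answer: 48825/8 ≈ 6103.1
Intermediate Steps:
U(I) = -(1 + I)/(4*(2 + I)) (U(I) = -(I + 1)/(4*(I + 2)) = -(1 + I)/(4*(2 + I)))
D(Z) = -15 + 3*Z (D(Z) = 3*(-5 + Z) = -15 + 3*Z)
y(R) = -7*R/16 (y(R) = (2*((-1 - 1*6)/(4*(2 + 6))))*R = (2*((¼)*(-1 - 6)/8))*R = (2*((¼)*(⅛)*(-7)))*R = (2*(-7/32))*R = -7*R/16)
y(D(-1))*(340 + 435) = (-7*(-15 + 3*(-1))/16)*(340 + 435) = -7*(-15 - 3)/16*775 = -7/16*(-18)*775 = (63/8)*775 = 48825/8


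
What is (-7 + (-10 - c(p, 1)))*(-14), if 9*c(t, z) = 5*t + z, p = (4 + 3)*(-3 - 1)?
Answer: 196/9 ≈ 21.778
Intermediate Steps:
p = -28 (p = 7*(-4) = -28)
c(t, z) = z/9 + 5*t/9 (c(t, z) = (5*t + z)/9 = (z + 5*t)/9 = z/9 + 5*t/9)
(-7 + (-10 - c(p, 1)))*(-14) = (-7 + (-10 - ((1/9)*1 + (5/9)*(-28))))*(-14) = (-7 + (-10 - (1/9 - 140/9)))*(-14) = (-7 + (-10 - 1*(-139/9)))*(-14) = (-7 + (-10 + 139/9))*(-14) = (-7 + 49/9)*(-14) = -14/9*(-14) = 196/9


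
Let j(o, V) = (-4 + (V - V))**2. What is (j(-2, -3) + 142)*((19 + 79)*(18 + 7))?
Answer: 387100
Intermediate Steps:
j(o, V) = 16 (j(o, V) = (-4 + 0)**2 = (-4)**2 = 16)
(j(-2, -3) + 142)*((19 + 79)*(18 + 7)) = (16 + 142)*((19 + 79)*(18 + 7)) = 158*(98*25) = 158*2450 = 387100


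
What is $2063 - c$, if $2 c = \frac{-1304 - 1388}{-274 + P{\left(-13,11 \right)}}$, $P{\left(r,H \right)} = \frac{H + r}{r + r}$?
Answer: $\frac{7328845}{3561} \approx 2058.1$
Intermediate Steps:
$P{\left(r,H \right)} = \frac{H + r}{2 r}$
$c = \frac{17498}{3561}$ ($c = \frac{\left(-1304 - 1388\right) \frac{1}{-274 + \frac{11 - 13}{2 \left(-13\right)}}}{2} = \frac{\left(-2692\right) \frac{1}{-274 + \frac{1}{2} \left(- \frac{1}{13}\right) \left(-2\right)}}{2} = \frac{\left(-2692\right) \frac{1}{-274 + \frac{1}{13}}}{2} = \frac{\left(-2692\right) \frac{1}{- \frac{3561}{13}}}{2} = \frac{\left(-2692\right) \left(- \frac{13}{3561}\right)}{2} = \frac{1}{2} \cdot \frac{34996}{3561} = \frac{17498}{3561} \approx 4.9138$)
$2063 - c = 2063 - \frac{17498}{3561} = \frac{7328845}{3561}$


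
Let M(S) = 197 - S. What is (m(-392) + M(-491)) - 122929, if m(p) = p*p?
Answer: 31423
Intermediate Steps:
m(p) = p**2
(m(-392) + M(-491)) - 122929 = ((-392)**2 + (197 - 1*(-491))) - 122929 = (153664 + (197 + 491)) - 122929 = (153664 + 688) - 122929 = 154352 - 122929 = 31423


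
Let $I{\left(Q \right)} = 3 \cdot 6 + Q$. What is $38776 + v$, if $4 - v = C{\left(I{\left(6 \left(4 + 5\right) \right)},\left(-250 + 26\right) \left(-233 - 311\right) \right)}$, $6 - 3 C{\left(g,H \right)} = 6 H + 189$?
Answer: $282553$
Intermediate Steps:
$I{\left(Q \right)} = 18 + Q$
$C{\left(g,H \right)} = -61 - 2 H$ ($C{\left(g,H \right)} = 2 - \frac{6 H + 189}{3} = 2 - \frac{189 + 6 H}{3} = 2 - \left(63 + 2 H\right) = -61 - 2 H$)
$v = 243777$ ($v = 4 - \left(-61 - 2 \left(-250 + 26\right) \left(-233 - 311\right)\right) = 4 - \left(-61 - 2 \left(\left(-224\right) \left(-544\right)\right)\right) = 4 - \left(-61 - 243712\right) = 4 - -243773 = 4 + 243773 = 243777$)
$38776 + v = 38776 + 243777 = 282553$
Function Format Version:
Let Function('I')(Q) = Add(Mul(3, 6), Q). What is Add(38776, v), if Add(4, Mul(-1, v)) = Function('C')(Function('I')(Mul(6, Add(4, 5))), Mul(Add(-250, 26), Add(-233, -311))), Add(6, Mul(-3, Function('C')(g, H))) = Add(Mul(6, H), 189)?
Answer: 282553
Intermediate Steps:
Function('I')(Q) = Add(18, Q)
Function('C')(g, H) = Add(-61, Mul(-2, H)) (Function('C')(g, H) = Add(2, Mul(Rational(-1, 3), Add(Mul(6, H), 189))) = Add(2, Mul(Rational(-1, 3), Add(189, Mul(6, H)))) = Add(2, Add(-63, Mul(-2, H))) = Add(-61, Mul(-2, H)))
v = 243777 (v = Add(4, Mul(-1, Add(-61, Mul(-2, Mul(Add(-250, 26), Add(-233, -311)))))) = Add(4, Mul(-1, Add(-61, Mul(-2, Mul(-224, -544))))) = Add(4, Mul(-1, Add(-61, Mul(-2, 121856)))) = Add(4, Mul(-1, Add(-61, -243712))) = Add(4, Mul(-1, -243773)) = Add(4, 243773) = 243777)
Add(38776, v) = Add(38776, 243777) = 282553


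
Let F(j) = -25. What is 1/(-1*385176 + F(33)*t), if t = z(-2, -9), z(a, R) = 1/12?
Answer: -12/4622137 ≈ -2.5962e-6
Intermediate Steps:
z(a, R) = 1/12
t = 1/12 ≈ 0.083333
1/(-1*385176 + F(33)*t) = 1/(-1*385176 - 25*1/12) = 1/(-385176 - 25/12) = 1/(-4622137/12) = -12/4622137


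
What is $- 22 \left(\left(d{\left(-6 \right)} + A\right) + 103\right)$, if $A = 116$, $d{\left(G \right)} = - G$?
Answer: $-4950$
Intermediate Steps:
$- 22 \left(\left(d{\left(-6 \right)} + A\right) + 103\right) = - 22 \left(\left(\left(-1\right) \left(-6\right) + 116\right) + 103\right) = - 22 \left(\left(6 + 116\right) + 103\right) = - 22 \left(122 + 103\right) = \left(-22\right) 225 = -4950$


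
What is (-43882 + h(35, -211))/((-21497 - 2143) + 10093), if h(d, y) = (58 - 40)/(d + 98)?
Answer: 5836288/1801751 ≈ 3.2392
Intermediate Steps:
h(d, y) = 18/(98 + d)
(-43882 + h(35, -211))/((-21497 - 2143) + 10093) = (-43882 + 18/(98 + 35))/((-21497 - 2143) + 10093) = (-43882 + 18/133)/(-23640 + 10093) = (-43882 + 18*(1/133))/(-13547) = (-43882 + 18/133)*(-1/13547) = -5836288/133*(-1/13547) = 5836288/1801751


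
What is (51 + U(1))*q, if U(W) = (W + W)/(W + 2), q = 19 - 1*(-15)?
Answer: 5270/3 ≈ 1756.7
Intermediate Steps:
q = 34 (q = 19 + 15 = 34)
U(W) = 2*W/(2 + W) (U(W) = (2*W)/(2 + W) = 2*W/(2 + W))
(51 + U(1))*q = (51 + 2*1/(2 + 1))*34 = (51 + 2*1/3)*34 = (51 + 2*1*(⅓))*34 = (51 + ⅔)*34 = (155/3)*34 = 5270/3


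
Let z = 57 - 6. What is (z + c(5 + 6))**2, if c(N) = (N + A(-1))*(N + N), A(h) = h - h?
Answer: 85849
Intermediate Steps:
A(h) = 0
z = 51
c(N) = 2*N**2 (c(N) = (N + 0)*(N + N) = N*(2*N) = 2*N**2)
(z + c(5 + 6))**2 = (51 + 2*(5 + 6)**2)**2 = (51 + 2*11**2)**2 = (51 + 2*121)**2 = (51 + 242)**2 = 293**2 = 85849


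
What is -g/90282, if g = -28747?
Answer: 28747/90282 ≈ 0.31841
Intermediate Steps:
-g/90282 = -(-28747)/90282 = -1*(-28747/90282) = 28747/90282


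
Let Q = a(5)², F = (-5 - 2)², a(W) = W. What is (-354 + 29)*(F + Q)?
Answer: -24050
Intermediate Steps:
F = 49 (F = (-7)² = 49)
Q = 25 (Q = 5² = 25)
(-354 + 29)*(F + Q) = (-354 + 29)*(49 + 25) = -325*74 = -24050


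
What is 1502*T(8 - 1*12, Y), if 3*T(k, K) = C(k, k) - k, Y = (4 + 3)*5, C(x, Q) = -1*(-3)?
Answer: 10514/3 ≈ 3504.7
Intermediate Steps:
C(x, Q) = 3
Y = 35 (Y = 7*5 = 35)
T(k, K) = 1 - k/3 (T(k, K) = (3 - k)/3 = 1 - k/3)
1502*T(8 - 1*12, Y) = 1502*(1 - (8 - 1*12)/3) = 1502*(1 - (8 - 12)/3) = 1502*(1 - 1/3*(-4)) = 1502*(1 + 4/3) = 1502*(7/3) = 10514/3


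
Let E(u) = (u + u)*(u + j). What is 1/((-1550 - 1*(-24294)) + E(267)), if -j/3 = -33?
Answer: 1/218188 ≈ 4.5832e-6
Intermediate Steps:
j = 99 (j = -3*(-33) = 99)
E(u) = 2*u*(99 + u) (E(u) = (u + u)*(u + 99) = (2*u)*(99 + u) = 2*u*(99 + u))
1/((-1550 - 1*(-24294)) + E(267)) = 1/((-1550 - 1*(-24294)) + 2*267*(99 + 267)) = 1/((-1550 + 24294) + 2*267*366) = 1/(22744 + 195444) = 1/218188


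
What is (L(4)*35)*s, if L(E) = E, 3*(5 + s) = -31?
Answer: -6440/3 ≈ -2146.7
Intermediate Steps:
s = -46/3 (s = -5 + (⅓)*(-31) = -5 - 31/3 = -46/3 ≈ -15.333)
(L(4)*35)*s = (4*35)*(-46/3) = 140*(-46/3) = -6440/3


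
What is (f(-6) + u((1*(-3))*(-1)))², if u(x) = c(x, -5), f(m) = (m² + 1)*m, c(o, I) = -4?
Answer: 51076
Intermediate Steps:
f(m) = m*(1 + m²) (f(m) = (1 + m²)*m = m*(1 + m²))
u(x) = -4
(f(-6) + u((1*(-3))*(-1)))² = ((-6 + (-6)³) - 4)² = ((-6 - 216) - 4)² = (-222 - 4)² = (-226)² = 51076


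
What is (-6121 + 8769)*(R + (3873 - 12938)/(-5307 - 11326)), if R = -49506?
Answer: -2180427368984/16633 ≈ -1.3109e+8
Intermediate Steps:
(-6121 + 8769)*(R + (3873 - 12938)/(-5307 - 11326)) = (-6121 + 8769)*(-49506 + (3873 - 12938)/(-5307 - 11326)) = 2648*(-49506 - 9065/(-16633)) = 2648*(-49506 - 9065*(-1/16633)) = 2648*(-49506 + 9065/16633) = 2648*(-823424233/16633) = -2180427368984/16633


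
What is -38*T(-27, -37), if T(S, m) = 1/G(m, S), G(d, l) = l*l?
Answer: -38/729 ≈ -0.052126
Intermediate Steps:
G(d, l) = l²
T(S, m) = S⁻² (T(S, m) = 1/(S²) = S⁻²)
-38*T(-27, -37) = -38/(-27)² = -38*1/729 = -38/729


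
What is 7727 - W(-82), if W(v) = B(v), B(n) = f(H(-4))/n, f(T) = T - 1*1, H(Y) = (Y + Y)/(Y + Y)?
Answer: 7727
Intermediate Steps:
H(Y) = 1 (H(Y) = (2*Y)/((2*Y)) = (2*Y)*(1/(2*Y)) = 1)
f(T) = -1 + T (f(T) = T - 1 = -1 + T)
B(n) = 0 (B(n) = (-1 + 1)/n = 0/n = 0)
W(v) = 0
7727 - W(-82) = 7727 - 1*0 = 7727 + 0 = 7727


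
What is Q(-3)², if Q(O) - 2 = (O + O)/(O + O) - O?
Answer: 36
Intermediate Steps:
Q(O) = 3 - O (Q(O) = 2 + ((O + O)/(O + O) - O) = 2 + ((2*O)/((2*O)) - O) = 2 + ((2*O)*(1/(2*O)) - O) = 2 + (1 - O) = 3 - O)
Q(-3)² = (3 - 1*(-3))² = (3 + 3)² = 6² = 36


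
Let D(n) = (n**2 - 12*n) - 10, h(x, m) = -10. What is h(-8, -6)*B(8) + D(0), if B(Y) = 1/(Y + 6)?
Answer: -75/7 ≈ -10.714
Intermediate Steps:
B(Y) = 1/(6 + Y)
D(n) = -10 + n**2 - 12*n
h(-8, -6)*B(8) + D(0) = -10/(6 + 8) + (-10 + 0**2 - 12*0) = -10/14 + (-10 + 0 + 0) = -10*1/14 - 10 = -5/7 - 10 = -75/7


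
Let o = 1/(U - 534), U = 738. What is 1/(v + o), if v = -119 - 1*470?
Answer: -204/120155 ≈ -0.0016978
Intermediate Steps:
v = -589 (v = -119 - 470 = -589)
o = 1/204 (o = 1/(738 - 534) = 1/204 ≈ 0.0049020)
1/(v + o) = 1/(-589 + 1/204) = 1/(-120155/204) = -204/120155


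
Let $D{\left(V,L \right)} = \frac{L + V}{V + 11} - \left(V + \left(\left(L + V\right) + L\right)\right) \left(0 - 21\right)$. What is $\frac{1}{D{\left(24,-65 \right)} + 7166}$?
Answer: $\frac{35}{190499} \approx 0.00018373$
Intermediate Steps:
$D{\left(V,L \right)} = 42 L + 42 V + \frac{L + V}{11 + V}$ ($D{\left(V,L \right)} = \frac{L + V}{11 + V} - \left(V + \left(V + 2 L\right)\right) \left(-21\right) = \frac{L + V}{11 + V} - \left(2 L + 2 V\right) \left(-21\right) = \frac{L + V}{11 + V} - \left(- 42 L - 42 V\right) = \frac{L + V}{11 + V} + \left(42 L + 42 V\right) = 42 L + 42 V + \frac{L + V}{11 + V}$)
$\frac{1}{D{\left(24,-65 \right)} + 7166} = \frac{1}{\frac{42 \cdot 24^{2} + 463 \left(-65\right) + 463 \cdot 24 + 42 \left(-65\right) 24}{11 + 24} + 7166} = \frac{1}{\frac{42 \cdot 576 - 30095 + 11112 - 65520}{35} + 7166} = \frac{1}{\frac{24192 - 30095 + 11112 - 65520}{35} + 7166} = \frac{1}{\frac{1}{35} \left(-60311\right) + 7166} = \frac{1}{- \frac{60311}{35} + 7166} = \frac{1}{\frac{190499}{35}} = \frac{35}{190499}$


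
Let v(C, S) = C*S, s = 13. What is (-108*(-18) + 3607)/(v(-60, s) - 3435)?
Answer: -5551/4215 ≈ -1.3170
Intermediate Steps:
(-108*(-18) + 3607)/(v(-60, s) - 3435) = (-108*(-18) + 3607)/(-60*13 - 3435) = (1944 + 3607)/(-780 - 3435) = 5551/(-4215) = 5551*(-1/4215) = -5551/4215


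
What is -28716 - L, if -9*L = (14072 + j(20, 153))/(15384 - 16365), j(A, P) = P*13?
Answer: -253549625/8829 ≈ -28718.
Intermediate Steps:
j(A, P) = 13*P
L = 16061/8829 (L = -(14072 + 13*153)/(9*(15384 - 16365)) = -(14072 + 1989)/(9*(-981)) = -16061*(-1)/(9*981) = -⅑*(-16061/981) = 16061/8829 ≈ 1.8191)
-28716 - L = -28716 - 1*16061/8829 = -28716 - 16061/8829 = -253549625/8829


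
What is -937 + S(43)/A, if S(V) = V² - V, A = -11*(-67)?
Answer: -688763/737 ≈ -934.55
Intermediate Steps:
A = 737
-937 + S(43)/A = -937 + (43*(-1 + 43))/737 = -937 + (43*42)*(1/737) = -937 + 1806*(1/737) = -937 + 1806/737 = -688763/737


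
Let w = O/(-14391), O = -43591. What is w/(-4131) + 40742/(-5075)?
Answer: -2422301386307/301704796575 ≈ -8.0287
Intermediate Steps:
w = 43591/14391 (w = -43591/(-14391) = -43591*(-1/14391) = 43591/14391 ≈ 3.0290)
w/(-4131) + 40742/(-5075) = (43591/14391)/(-4131) + 40742/(-5075) = (43591/14391)*(-1/4131) + 40742*(-1/5075) = -43591/59449221 - 40742/5075 = -2422301386307/301704796575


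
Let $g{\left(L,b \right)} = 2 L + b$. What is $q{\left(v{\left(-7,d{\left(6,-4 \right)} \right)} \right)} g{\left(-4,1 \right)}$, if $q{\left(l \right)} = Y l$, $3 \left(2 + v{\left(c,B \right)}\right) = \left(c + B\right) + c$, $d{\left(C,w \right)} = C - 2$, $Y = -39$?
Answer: $-1456$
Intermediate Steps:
$g{\left(L,b \right)} = b + 2 L$
$d{\left(C,w \right)} = -2 + C$ ($d{\left(C,w \right)} = C - 2 = -2 + C$)
$v{\left(c,B \right)} = -2 + \frac{B}{3} + \frac{2 c}{3}$ ($v{\left(c,B \right)} = -2 + \frac{\left(c + B\right) + c}{3} = -2 + \frac{\left(B + c\right) + c}{3} = -2 + \frac{B + 2 c}{3} = -2 + \left(\frac{B}{3} + \frac{2 c}{3}\right) = -2 + \frac{B}{3} + \frac{2 c}{3}$)
$q{\left(l \right)} = - 39 l$
$q{\left(v{\left(-7,d{\left(6,-4 \right)} \right)} \right)} g{\left(-4,1 \right)} = - 39 \left(-2 + \frac{-2 + 6}{3} + \frac{2}{3} \left(-7\right)\right) \left(1 + 2 \left(-4\right)\right) = - 39 \left(-2 + \frac{1}{3} \cdot 4 - \frac{14}{3}\right) \left(1 - 8\right) = - 39 \left(-2 + \frac{4}{3} - \frac{14}{3}\right) \left(-7\right) = \left(-39\right) \left(- \frac{16}{3}\right) \left(-7\right) = 208 \left(-7\right) = -1456$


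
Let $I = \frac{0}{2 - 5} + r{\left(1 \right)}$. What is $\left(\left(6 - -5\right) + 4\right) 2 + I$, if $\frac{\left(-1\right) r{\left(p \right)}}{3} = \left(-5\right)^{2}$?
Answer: $-45$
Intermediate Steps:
$r{\left(p \right)} = -75$ ($r{\left(p \right)} = - 3 \left(-5\right)^{2} = \left(-3\right) 25 = -75$)
$I = -75$ ($I = \frac{0}{2 - 5} - 75 = \frac{0}{-3} - 75 = 0 \left(- \frac{1}{3}\right) - 75 = 0 - 75 = -75$)
$\left(\left(6 - -5\right) + 4\right) 2 + I = \left(\left(6 - -5\right) + 4\right) 2 - 75 = \left(\left(6 + 5\right) + 4\right) 2 - 75 = \left(11 + 4\right) 2 - 75 = 15 \cdot 2 - 75 = 30 - 75 = -45$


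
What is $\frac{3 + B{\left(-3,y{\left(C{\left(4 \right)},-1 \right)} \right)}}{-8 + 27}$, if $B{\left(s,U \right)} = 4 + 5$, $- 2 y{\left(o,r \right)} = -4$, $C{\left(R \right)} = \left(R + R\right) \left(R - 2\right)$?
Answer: $\frac{12}{19} \approx 0.63158$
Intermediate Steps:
$C{\left(R \right)} = 2 R \left(-2 + R\right)$
$y{\left(o,r \right)} = 2$ ($y{\left(o,r \right)} = \left(- \frac{1}{2}\right) \left(-4\right) = 2$)
$B{\left(s,U \right)} = 9$
$\frac{3 + B{\left(-3,y{\left(C{\left(4 \right)},-1 \right)} \right)}}{-8 + 27} = \frac{3 + 9}{-8 + 27} = \frac{1}{19} \cdot 12 = \frac{12}{19}$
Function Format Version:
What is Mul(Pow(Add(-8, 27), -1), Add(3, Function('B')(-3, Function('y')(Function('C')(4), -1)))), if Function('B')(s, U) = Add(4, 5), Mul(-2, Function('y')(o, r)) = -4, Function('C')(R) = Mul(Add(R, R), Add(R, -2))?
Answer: Rational(12, 19) ≈ 0.63158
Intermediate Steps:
Function('C')(R) = Mul(2, R, Add(-2, R)) (Function('C')(R) = Mul(Mul(2, R), Add(-2, R)) = Mul(2, R, Add(-2, R)))
Function('y')(o, r) = 2 (Function('y')(o, r) = Mul(Rational(-1, 2), -4) = 2)
Function('B')(s, U) = 9
Mul(Pow(Add(-8, 27), -1), Add(3, Function('B')(-3, Function('y')(Function('C')(4), -1)))) = Mul(Pow(Add(-8, 27), -1), Add(3, 9)) = Mul(Pow(19, -1), 12) = Mul(Rational(1, 19), 12) = Rational(12, 19)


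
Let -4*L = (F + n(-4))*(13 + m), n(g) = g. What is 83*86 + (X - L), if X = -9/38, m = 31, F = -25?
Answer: 259113/38 ≈ 6818.8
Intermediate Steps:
X = -9/38 (X = -9*1/38 = -9/38 ≈ -0.23684)
L = 319 (L = -(-25 - 4)*(13 + 31)/4 = -(-29)*44/4 = -1/4*(-1276) = 319)
83*86 + (X - L) = 83*86 + (-9/38 - 1*319) = 7138 + (-9/38 - 319) = 7138 - 12131/38 = 259113/38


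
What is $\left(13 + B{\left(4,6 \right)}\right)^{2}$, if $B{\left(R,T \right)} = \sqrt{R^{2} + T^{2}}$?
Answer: $221 + 52 \sqrt{13} \approx 408.49$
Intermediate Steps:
$\left(13 + B{\left(4,6 \right)}\right)^{2} = \left(13 + \sqrt{4^{2} + 6^{2}}\right)^{2} = \left(13 + \sqrt{16 + 36}\right)^{2} = \left(13 + \sqrt{52}\right)^{2} = \left(13 + 2 \sqrt{13}\right)^{2}$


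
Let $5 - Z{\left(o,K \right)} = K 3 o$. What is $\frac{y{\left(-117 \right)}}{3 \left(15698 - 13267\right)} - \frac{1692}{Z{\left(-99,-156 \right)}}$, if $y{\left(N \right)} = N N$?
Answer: $\frac{16577181}{8663149} \approx 1.9135$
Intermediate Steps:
$y{\left(N \right)} = N^{2}$
$Z{\left(o,K \right)} = 5 - 3 K o$ ($Z{\left(o,K \right)} = 5 - K 3 o = 5 - 3 K o$)
$\frac{y{\left(-117 \right)}}{3 \left(15698 - 13267\right)} - \frac{1692}{Z{\left(-99,-156 \right)}} = \frac{\left(-117\right)^{2}}{3 \left(15698 - 13267\right)} - \frac{1692}{5 - \left(-468\right) \left(-99\right)} = \frac{13689}{3 \cdot 2431} - \frac{1692}{5 - 46332} = \frac{13689}{7293} - \frac{1692}{-46327} = 13689 \cdot \frac{1}{7293} - - \frac{1692}{46327} = \frac{351}{187} + \frac{1692}{46327} = \frac{16577181}{8663149}$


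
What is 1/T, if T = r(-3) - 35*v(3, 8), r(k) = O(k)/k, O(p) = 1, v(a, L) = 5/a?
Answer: -3/176 ≈ -0.017045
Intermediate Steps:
r(k) = 1/k
T = -176/3 (T = 1/(-3) - 175/3 = -1/3 - 175/3 = -176/3 ≈ -58.667)
1/T = 1/(-176/3) = -3/176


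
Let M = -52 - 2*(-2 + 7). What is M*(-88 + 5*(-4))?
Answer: 6696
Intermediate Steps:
M = -62 (M = -52 - 2*5 = -52 - 1*10 = -52 - 10 = -62)
M*(-88 + 5*(-4)) = -62*(-88 + 5*(-4)) = -62*(-88 - 20) = -62*(-108) = 6696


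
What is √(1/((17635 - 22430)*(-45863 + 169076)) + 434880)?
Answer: √151795788327059791201665/590806335 ≈ 659.45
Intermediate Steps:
√(1/((17635 - 22430)*(-45863 + 169076)) + 434880) = √(1/(-4795*123213) + 434880) = √(1/(-590806335) + 434880) = √(-1/590806335 + 434880) = √(256929858964799/590806335) = √151795788327059791201665/590806335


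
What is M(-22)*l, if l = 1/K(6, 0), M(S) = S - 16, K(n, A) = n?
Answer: -19/3 ≈ -6.3333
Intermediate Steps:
M(S) = -16 + S
l = 1/6 ≈ 0.16667
M(-22)*l = (-16 - 22)*(1/6) = -38*1/6 = -19/3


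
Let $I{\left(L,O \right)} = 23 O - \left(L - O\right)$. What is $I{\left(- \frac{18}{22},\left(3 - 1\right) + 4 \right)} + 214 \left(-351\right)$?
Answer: $- \frac{824661}{11} \approx -74969.0$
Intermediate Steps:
$I{\left(L,O \right)} = - L + 24 O$
$I{\left(- \frac{18}{22},\left(3 - 1\right) + 4 \right)} + 214 \left(-351\right) = \left(- \frac{-18}{22} + 24 \left(\left(3 - 1\right) + 4\right)\right) + 214 \left(-351\right) = \left(- \frac{-18}{22} + 24 \left(2 + 4\right)\right) - 75114 = \left(\left(-1\right) \left(- \frac{9}{11}\right) + 24 \cdot 6\right) - 75114 = \left(\frac{9}{11} + 144\right) - 75114 = \frac{1593}{11} - 75114 = - \frac{824661}{11}$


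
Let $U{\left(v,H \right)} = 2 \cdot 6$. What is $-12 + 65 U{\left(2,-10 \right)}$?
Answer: $768$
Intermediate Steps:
$U{\left(v,H \right)} = 12$
$-12 + 65 U{\left(2,-10 \right)} = -12 + 65 \cdot 12 = -12 + 780 = 768$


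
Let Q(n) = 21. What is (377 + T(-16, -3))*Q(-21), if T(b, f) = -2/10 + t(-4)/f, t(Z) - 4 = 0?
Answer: 39424/5 ≈ 7884.8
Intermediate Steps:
t(Z) = 4 (t(Z) = 4 + 0 = 4)
T(b, f) = -⅕ + 4/f (T(b, f) = -2/10 + 4/f = -2*⅒ + 4/f = -⅕ + 4/f)
(377 + T(-16, -3))*Q(-21) = (377 + (⅕)*(20 - 1*(-3))/(-3))*21 = (377 + (⅕)*(-⅓)*(20 + 3))*21 = (377 + (⅕)*(-⅓)*23)*21 = (377 - 23/15)*21 = (5632/15)*21 = 39424/5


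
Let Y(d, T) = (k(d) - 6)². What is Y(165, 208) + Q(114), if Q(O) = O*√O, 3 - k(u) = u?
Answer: 28224 + 114*√114 ≈ 29441.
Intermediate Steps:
k(u) = 3 - u
Q(O) = O^(3/2)
Y(d, T) = (-3 - d)² (Y(d, T) = ((3 - d) - 6)² = (-3 - d)²)
Y(165, 208) + Q(114) = (3 + 165)² + 114^(3/2) = 168² + 114*√114 = 28224 + 114*√114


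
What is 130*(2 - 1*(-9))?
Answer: 1430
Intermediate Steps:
130*(2 - 1*(-9)) = 130*(2 + 9) = 130*11 = 1430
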